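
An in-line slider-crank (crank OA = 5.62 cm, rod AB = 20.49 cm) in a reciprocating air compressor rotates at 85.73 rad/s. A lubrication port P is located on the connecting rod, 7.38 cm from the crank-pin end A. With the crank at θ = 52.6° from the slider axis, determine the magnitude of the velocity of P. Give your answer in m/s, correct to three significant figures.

ω = 85.73 rad/s.  Crank-pin speed |V_A| = rω = 4.818 m/s, perpendicular to OA.
Rod angle: sinφ = −(r/L) sinθ ⇒ φ = -12.585°; ω_rod = −rω cosθ/√(L²−r²sin²θ) = -14.633 rad/s.
V_P = V_A + ω_rod × AP, with AP = 0.0738 m along the rod.
Components: V_Px = −rω sinθ − a·ω_rod·sinφ = -4.0628 m/s;  V_Py = rω cosθ + a·ω_rod·cosφ = +1.8724 m/s.
|V_P| = √(V_Px² + V_Py²) = 4.4735 m/s.

4.47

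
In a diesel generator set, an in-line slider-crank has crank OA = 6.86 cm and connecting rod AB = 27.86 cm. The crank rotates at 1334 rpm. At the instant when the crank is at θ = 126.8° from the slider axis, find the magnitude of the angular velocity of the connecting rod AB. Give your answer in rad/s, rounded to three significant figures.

21.0

ω = 139.7 rad/s (converted from 1334 rpm).
The rod makes angle φ with the slider axis where L sinφ = r sinθ; differentiating, L cosφ·φ̇ = r ω cosθ.
L cosφ = √(L² − r² sin²θ) = 0.27313 m.
|ω_rod| = r ω |cosθ| / √(L² − r² sin²θ) = 0.0686·139.7·0.59902/0.27313 = 21.018 rad/s.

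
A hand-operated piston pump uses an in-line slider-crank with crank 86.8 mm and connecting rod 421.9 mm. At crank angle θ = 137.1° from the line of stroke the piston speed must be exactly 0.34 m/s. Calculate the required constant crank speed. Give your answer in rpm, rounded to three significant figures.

64.8

For an in-line slider-crank, |v_piston| = rω|sinθ|·[1 + r cosθ/√(L² − r² sin²θ)].
With r = 0.0868 m, L = 0.4219 m, θ = 137.1°: the bracketed kinematic factor |dx/dθ| = 0.050093 m.
ω = v/|dx/dθ| = 0.34/0.050093 = 6.7874 rad/s.
N = 60ω/(2π) = 64.815 rpm.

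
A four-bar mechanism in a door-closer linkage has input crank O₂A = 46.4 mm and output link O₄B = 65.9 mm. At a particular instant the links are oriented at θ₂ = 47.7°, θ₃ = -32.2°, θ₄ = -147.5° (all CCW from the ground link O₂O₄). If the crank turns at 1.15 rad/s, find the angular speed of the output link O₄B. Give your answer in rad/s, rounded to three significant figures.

ω₂ = 1.15 rad/s
Differentiating the loop-closure r₂e^{iθ₂}+r₃e^{iθ₃}=r₁+r₄e^{iθ₄} gives r₂ω₂e^{iθ₂}+r₃ω₃e^{iθ₃}=r₄ω₄e^{iθ₄}.
Eliminating the other unknown: ω₄ = r₂ω₂ sin(θ₂−θ₃) / [r₄ sin(θ₄−θ₃)].
Numerator sine = +0.98450; denominator sine = -0.90408.
Result = 0.0464·1.15·(+0.98450) / (0.0659·(-0.90408)) = -0.88174 rad/s; magnitude 0.88174 rad/s.

0.882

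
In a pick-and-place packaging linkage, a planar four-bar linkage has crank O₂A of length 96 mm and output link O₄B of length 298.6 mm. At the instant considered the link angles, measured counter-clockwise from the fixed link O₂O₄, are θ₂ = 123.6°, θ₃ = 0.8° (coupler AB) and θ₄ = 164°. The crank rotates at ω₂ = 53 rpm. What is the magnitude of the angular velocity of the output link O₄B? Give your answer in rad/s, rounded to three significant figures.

5.19

ω₂ = 5.55 rad/s (from 53 rpm).
Differentiating the loop-closure r₂e^{iθ₂}+r₃e^{iθ₃}=r₁+r₄e^{iθ₄} gives r₂ω₂e^{iθ₂}+r₃ω₃e^{iθ₃}=r₄ω₄e^{iθ₄}.
Eliminating the other unknown: ω₄ = r₂ω₂ sin(θ₂−θ₃) / [r₄ sin(θ₄−θ₃)].
Numerator sine = +0.84057; denominator sine = +0.28903.
Result = 0.096·5.55·(+0.84057) / (0.2986·(+0.28903)) = +5.1893 rad/s; magnitude 5.1893 rad/s.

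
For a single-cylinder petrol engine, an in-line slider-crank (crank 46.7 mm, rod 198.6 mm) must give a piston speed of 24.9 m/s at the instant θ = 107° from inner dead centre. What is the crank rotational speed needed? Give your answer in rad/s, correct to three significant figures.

For an in-line slider-crank, |v_piston| = rω|sinθ|·[1 + r cosθ/√(L² − r² sin²θ)].
With r = 0.0467 m, L = 0.1986 m, θ = 107°: the bracketed kinematic factor |dx/dθ| = 0.041508 m.
ω = v/|dx/dθ| = 24.9/0.041508 = 599.88 rad/s.

600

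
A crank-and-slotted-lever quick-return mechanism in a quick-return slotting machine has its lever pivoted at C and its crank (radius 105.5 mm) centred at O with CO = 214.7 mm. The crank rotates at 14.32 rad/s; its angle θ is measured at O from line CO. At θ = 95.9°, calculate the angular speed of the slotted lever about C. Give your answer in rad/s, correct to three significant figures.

ω = 14.32 rad/s
Crank pin A relative to C: A = (d + r cosθ, r sinθ); lever angle φ = atan2(r sinθ, d + r cosθ).
Differentiating tanφ: φ̇ = rω(d cosθ + r)/(d² + r² + 2dr cosθ).
d² + r² + 2dr cosθ = |CA|² = 0.0525697 m²;  d cosθ + r = +0.08343 m.
|ω_lever| = |0.1055·14.32·+0.08343| / 0.0525697 = 2.3976 rad/s.

2.40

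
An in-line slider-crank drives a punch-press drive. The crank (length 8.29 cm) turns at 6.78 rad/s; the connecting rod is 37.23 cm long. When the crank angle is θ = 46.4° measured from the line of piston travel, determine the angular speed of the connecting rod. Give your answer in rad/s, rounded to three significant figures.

ω = 6.78 rad/s
The rod makes angle φ with the slider axis where L sinφ = r sinθ; differentiating, L cosφ·φ̇ = r ω cosθ.
L cosφ = √(L² − r² sin²θ) = 0.36743 m.
|ω_rod| = r ω |cosθ| / √(L² − r² sin²θ) = 0.0829·6.78·0.68962/0.36743 = 1.0549 rad/s.

1.05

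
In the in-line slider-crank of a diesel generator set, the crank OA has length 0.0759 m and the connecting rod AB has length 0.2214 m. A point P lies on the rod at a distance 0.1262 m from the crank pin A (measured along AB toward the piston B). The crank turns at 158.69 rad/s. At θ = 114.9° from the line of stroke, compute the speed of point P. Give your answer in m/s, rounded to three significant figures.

10.2

ω = 158.7 rad/s.  Crank-pin speed |V_A| = rω = 12.045 m/s, perpendicular to OA.
Rod angle: sinφ = −(r/L) sinθ ⇒ φ = -18.117°; ω_rod = −rω cosθ/√(L²−r²sin²θ) = +24.1 rad/s.
V_P = V_A + ω_rod × AP, with AP = 0.1262 m along the rod.
Components: V_Px = −rω sinθ − a·ω_rod·sinφ = -9.9792 m/s;  V_Py = rω cosθ + a·ω_rod·cosφ = -2.1806 m/s.
|V_P| = √(V_Px² + V_Py²) = 10.215 m/s.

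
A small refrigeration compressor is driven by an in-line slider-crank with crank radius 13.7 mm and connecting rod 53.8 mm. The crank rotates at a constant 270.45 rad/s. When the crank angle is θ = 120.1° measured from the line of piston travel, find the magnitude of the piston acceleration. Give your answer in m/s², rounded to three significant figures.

629

ω = 270.4 rad/s
x(θ) = r cosθ + √(L² − r² sin²θ); with ω constant, a = ω²·d²x/dθ².
d²x/dθ² = −r cosθ − r²(cos2θ)/√u − r⁴ sin²2θ/(4u^{3/2}),  u = L² − r² sin²θ = 0.00275396 m².
Substituting r = 0.0137 m, L = 0.0538 m, θ = 120.1°: d²x/dθ² = +0.0086023 m.
a = ω²·d²x/dθ² = (270.4)²·(+0.0086023) = +629.2 m/s²;  |a| = 629.2 m/s².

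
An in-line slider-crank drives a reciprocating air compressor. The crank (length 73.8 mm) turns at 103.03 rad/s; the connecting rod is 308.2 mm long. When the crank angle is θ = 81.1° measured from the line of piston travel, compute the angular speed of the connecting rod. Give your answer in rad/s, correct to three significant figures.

3.93

ω = 103 rad/s
The rod makes angle φ with the slider axis where L sinφ = r sinθ; differentiating, L cosφ·φ̇ = r ω cosθ.
L cosφ = √(L² − r² sin²θ) = 0.29945 m.
|ω_rod| = r ω |cosθ| / √(L² − r² sin²θ) = 0.0738·103·0.15471/0.29945 = 3.9284 rad/s.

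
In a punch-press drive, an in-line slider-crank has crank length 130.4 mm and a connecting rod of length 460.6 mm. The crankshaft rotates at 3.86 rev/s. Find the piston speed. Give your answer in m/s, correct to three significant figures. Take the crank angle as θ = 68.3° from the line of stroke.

3.26

ω = 2π·3.86 = 24.25 rad/s
For an in-line slider-crank, x = r cosθ + √(L² − r² sin²θ), so v = −rω sinθ·[1 + r cosθ/√(L² − r² sin²θ)].
With r = 0.1304 m, L = 0.4606 m, θ = 68.3°: √(L² − r² sin²θ) = 0.44438 m.
v = −0.1304·24.25·0.92913·[1 + 0.1304·0.36975/0.44438] = -3.2573 m/s.
|v| = 3.2573 m/s.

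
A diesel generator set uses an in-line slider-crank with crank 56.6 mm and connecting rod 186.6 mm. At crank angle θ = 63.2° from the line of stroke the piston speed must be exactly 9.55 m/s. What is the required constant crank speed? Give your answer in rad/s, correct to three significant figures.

For an in-line slider-crank, |v_piston| = rω|sinθ|·[1 + r cosθ/√(L² − r² sin²θ)].
With r = 0.0566 m, L = 0.1866 m, θ = 63.2°: the bracketed kinematic factor |dx/dθ| = 0.057698 m.
ω = v/|dx/dθ| = 9.55/0.057698 = 165.52 rad/s.

166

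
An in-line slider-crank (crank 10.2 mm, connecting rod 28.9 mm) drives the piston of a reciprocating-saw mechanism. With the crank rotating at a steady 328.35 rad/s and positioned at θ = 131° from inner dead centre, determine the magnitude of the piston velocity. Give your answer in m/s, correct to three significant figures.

ω = 328.4 rad/s
For an in-line slider-crank, x = r cosθ + √(L² − r² sin²θ), so v = −rω sinθ·[1 + r cosθ/√(L² − r² sin²θ)].
With r = 0.0102 m, L = 0.0289 m, θ = 131°: √(L² − r² sin²θ) = 0.027856 m.
v = −0.0102·328.4·0.75471·[1 + 0.0102·-0.65606/0.027856] = -1.9204 m/s.
|v| = 1.9204 m/s.

1.92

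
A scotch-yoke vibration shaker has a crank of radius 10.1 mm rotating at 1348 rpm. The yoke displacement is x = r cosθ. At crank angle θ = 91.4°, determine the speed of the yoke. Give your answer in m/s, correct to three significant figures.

1.43

ω = 141.2 rad/s (from 1348 rpm).
x = r cosθ ⇒ ẋ = −rω sinθ.
|v| = rω|sinθ| = 0.0101·141.2·|sin 91.4°| = 1.4253 m/s.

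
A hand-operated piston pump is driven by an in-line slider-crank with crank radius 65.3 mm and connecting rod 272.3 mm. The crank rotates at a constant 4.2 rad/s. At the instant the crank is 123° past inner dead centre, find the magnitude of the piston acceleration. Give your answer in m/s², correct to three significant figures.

ω = 4.2 rad/s
x(θ) = r cosθ + √(L² − r² sin²θ); with ω constant, a = ω²·d²x/dθ².
d²x/dθ² = −r cosθ − r²(cos2θ)/√u − r⁴ sin²2θ/(4u^{3/2}),  u = L² − r² sin²θ = 0.0711481 m².
Substituting r = 0.0653 m, L = 0.2723 m, θ = 123°: d²x/dθ² = +0.041867 m.
a = ω²·d²x/dθ² = (4.2)²·(+0.041867) = +0.73854 m/s²;  |a| = 0.73854 m/s².

0.739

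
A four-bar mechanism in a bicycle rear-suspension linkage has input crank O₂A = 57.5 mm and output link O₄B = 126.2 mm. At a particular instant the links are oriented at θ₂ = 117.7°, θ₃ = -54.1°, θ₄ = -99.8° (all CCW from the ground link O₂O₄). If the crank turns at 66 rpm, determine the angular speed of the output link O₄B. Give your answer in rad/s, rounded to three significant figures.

0.628

ω₂ = 6.912 rad/s (from 66 rpm).
Differentiating the loop-closure r₂e^{iθ₂}+r₃e^{iθ₃}=r₁+r₄e^{iθ₄} gives r₂ω₂e^{iθ₂}+r₃ω₃e^{iθ₃}=r₄ω₄e^{iθ₄}.
Eliminating the other unknown: ω₄ = r₂ω₂ sin(θ₂−θ₃) / [r₄ sin(θ₄−θ₃)].
Numerator sine = +0.14263; denominator sine = -0.71569.
Result = 0.0575·6.912·(+0.14263) / (0.1262·(-0.71569)) = -0.62757 rad/s; magnitude 0.62757 rad/s.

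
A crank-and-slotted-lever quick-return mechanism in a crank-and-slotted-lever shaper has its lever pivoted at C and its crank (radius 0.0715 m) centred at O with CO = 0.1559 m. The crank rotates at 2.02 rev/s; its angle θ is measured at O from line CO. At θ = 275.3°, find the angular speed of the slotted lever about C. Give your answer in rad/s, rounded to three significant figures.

ω = 12.69 rad/s (from 2.02 rev/s).
Crank pin A relative to C: A = (d + r cosθ, r sinθ); lever angle φ = atan2(r sinθ, d + r cosθ).
Differentiating tanφ: φ̇ = rω(d cosθ + r)/(d² + r² + 2dr cosθ).
d² + r² + 2dr cosθ = |CA|² = 0.0314763 m²;  d cosθ + r = +0.085901 m.
|ω_lever| = |0.0715·12.69·+0.085901| / 0.0314763 = 2.4766 rad/s.

2.48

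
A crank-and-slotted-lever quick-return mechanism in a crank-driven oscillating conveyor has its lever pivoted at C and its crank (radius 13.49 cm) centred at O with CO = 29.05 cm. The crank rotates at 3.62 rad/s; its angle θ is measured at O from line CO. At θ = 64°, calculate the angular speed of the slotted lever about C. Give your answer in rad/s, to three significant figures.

0.935

ω = 3.62 rad/s
Crank pin A relative to C: A = (d + r cosθ, r sinθ); lever angle φ = atan2(r sinθ, d + r cosθ).
Differentiating tanφ: φ̇ = rω(d cosθ + r)/(d² + r² + 2dr cosθ).
d² + r² + 2dr cosθ = |CA|² = 0.136946 m²;  d cosθ + r = +0.26225 m.
|ω_lever| = |0.1349·3.62·+0.26225| / 0.136946 = 0.93515 rad/s.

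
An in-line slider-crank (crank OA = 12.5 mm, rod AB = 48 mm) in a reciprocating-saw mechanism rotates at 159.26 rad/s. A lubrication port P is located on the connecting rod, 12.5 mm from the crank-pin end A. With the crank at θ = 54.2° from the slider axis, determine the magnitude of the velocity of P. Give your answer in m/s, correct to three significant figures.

1.89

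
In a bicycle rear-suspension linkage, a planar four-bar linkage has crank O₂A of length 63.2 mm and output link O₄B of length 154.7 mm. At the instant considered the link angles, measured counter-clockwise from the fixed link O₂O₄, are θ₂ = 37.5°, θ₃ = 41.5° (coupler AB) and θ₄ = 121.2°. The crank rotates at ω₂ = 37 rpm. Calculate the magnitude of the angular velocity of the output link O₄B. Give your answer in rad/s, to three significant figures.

0.112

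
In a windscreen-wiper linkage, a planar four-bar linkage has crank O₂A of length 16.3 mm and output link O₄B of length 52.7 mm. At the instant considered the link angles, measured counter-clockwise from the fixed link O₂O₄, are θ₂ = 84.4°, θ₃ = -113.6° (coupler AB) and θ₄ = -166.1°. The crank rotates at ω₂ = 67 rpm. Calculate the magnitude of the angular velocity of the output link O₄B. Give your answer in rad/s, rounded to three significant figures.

ω₂ = 7.016 rad/s (from 67 rpm).
Differentiating the loop-closure r₂e^{iθ₂}+r₃e^{iθ₃}=r₁+r₄e^{iθ₄} gives r₂ω₂e^{iθ₂}+r₃ω₃e^{iθ₃}=r₄ω₄e^{iθ₄}.
Eliminating the other unknown: ω₄ = r₂ω₂ sin(θ₂−θ₃) / [r₄ sin(θ₄−θ₃)].
Numerator sine = -0.30902; denominator sine = -0.79335.
Result = 0.0163·7.016·(-0.30902) / (0.0527·(-0.79335)) = +0.84527 rad/s; magnitude 0.84527 rad/s.

0.845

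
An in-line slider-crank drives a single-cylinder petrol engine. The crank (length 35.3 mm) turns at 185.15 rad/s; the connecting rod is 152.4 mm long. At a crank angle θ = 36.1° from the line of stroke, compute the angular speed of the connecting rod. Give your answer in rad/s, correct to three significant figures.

ω = 185.2 rad/s
The rod makes angle φ with the slider axis where L sinφ = r sinθ; differentiating, L cosφ·φ̇ = r ω cosθ.
L cosφ = √(L² − r² sin²θ) = 0.15097 m.
|ω_rod| = r ω |cosθ| / √(L² − r² sin²θ) = 0.0353·185.2·0.80799/0.15097 = 34.979 rad/s.

35.0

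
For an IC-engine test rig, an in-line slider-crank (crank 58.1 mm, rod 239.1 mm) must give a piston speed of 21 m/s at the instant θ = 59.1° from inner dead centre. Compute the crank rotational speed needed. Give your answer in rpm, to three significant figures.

For an in-line slider-crank, |v_piston| = rω|sinθ|·[1 + r cosθ/√(L² − r² sin²θ)].
With r = 0.0581 m, L = 0.2391 m, θ = 59.1°: the bracketed kinematic factor |dx/dθ| = 0.056214 m.
ω = v/|dx/dθ| = 21/0.056214 = 373.57 rad/s.
N = 60ω/(2π) = 3567.3 rpm.

3570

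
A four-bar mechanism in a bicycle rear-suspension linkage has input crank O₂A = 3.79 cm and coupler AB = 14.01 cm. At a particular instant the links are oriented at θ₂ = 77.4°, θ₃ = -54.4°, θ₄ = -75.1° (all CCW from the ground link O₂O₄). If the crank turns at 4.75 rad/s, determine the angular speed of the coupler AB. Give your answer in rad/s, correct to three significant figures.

1.68

ω₂ = 4.75 rad/s
Differentiating the loop-closure r₂e^{iθ₂}+r₃e^{iθ₃}=r₁+r₄e^{iθ₄} gives r₂ω₂e^{iθ₂}+r₃ω₃e^{iθ₃}=r₄ω₄e^{iθ₄}.
Eliminating the other unknown: ω₃ = r₂ω₂ sin(θ₄−θ₂) / [r₃ sin(θ₃−θ₄)].
Numerator sine = -0.46175; denominator sine = +0.35347.
Result = 0.0379·4.75·(-0.46175) / (0.1401·(+0.35347)) = -1.6786 rad/s; magnitude 1.6786 rad/s.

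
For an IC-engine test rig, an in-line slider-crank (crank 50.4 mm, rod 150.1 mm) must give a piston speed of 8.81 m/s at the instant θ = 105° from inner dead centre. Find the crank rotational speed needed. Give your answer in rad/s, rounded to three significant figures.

199

For an in-line slider-crank, |v_piston| = rω|sinθ|·[1 + r cosθ/√(L² − r² sin²θ)].
With r = 0.0504 m, L = 0.1501 m, θ = 105°: the bracketed kinematic factor |dx/dθ| = 0.04421 m.
ω = v/|dx/dθ| = 8.81/0.04421 = 199.28 rad/s.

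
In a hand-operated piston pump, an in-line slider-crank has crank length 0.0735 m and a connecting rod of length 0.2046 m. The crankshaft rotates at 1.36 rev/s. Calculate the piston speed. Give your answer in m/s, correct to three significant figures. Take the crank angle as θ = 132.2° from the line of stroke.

0.349

ω = 2π·1.36 = 8.545 rad/s
For an in-line slider-crank, x = r cosθ + √(L² − r² sin²θ), so v = −rω sinθ·[1 + r cosθ/√(L² − r² sin²θ)].
With r = 0.0735 m, L = 0.2046 m, θ = 132.2°: √(L² − r² sin²θ) = 0.19722 m.
v = −0.0735·8.545·0.74080·[1 + 0.0735·-0.67172/0.19722] = -0.3488 m/s.
|v| = 0.3488 m/s.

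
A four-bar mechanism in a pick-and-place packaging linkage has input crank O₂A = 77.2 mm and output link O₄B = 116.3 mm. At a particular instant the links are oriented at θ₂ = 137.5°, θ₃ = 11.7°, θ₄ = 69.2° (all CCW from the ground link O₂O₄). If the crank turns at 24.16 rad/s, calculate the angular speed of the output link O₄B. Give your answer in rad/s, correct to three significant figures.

15.4

ω₂ = 24.16 rad/s
Differentiating the loop-closure r₂e^{iθ₂}+r₃e^{iθ₃}=r₁+r₄e^{iθ₄} gives r₂ω₂e^{iθ₂}+r₃ω₃e^{iθ₃}=r₄ω₄e^{iθ₄}.
Eliminating the other unknown: ω₄ = r₂ω₂ sin(θ₂−θ₃) / [r₄ sin(θ₄−θ₃)].
Numerator sine = +0.81106; denominator sine = +0.84339.
Result = 0.0772·24.16·(+0.81106) / (0.1163·(+0.84339)) = +15.423 rad/s; magnitude 15.423 rad/s.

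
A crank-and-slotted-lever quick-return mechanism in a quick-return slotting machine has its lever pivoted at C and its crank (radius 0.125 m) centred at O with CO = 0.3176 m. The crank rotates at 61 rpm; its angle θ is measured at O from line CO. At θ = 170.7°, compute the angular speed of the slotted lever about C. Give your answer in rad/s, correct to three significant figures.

3.94

ω = 6.388 rad/s (from 61 rpm).
Crank pin A relative to C: A = (d + r cosθ, r sinθ); lever angle φ = atan2(r sinθ, d + r cosθ).
Differentiating tanφ: φ̇ = rω(d cosθ + r)/(d² + r² + 2dr cosθ).
d² + r² + 2dr cosθ = |CA|² = 0.0381384 m²;  d cosθ + r = -0.18843 m.
|ω_lever| = |0.125·6.388·-0.18843| / 0.0381384 = 3.945 rad/s.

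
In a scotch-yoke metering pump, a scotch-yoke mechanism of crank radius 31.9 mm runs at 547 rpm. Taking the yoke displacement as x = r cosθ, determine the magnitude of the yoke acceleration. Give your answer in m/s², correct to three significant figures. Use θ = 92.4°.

4.38

ω = 57.28 rad/s (from 547 rpm).
x = r cosθ ⇒ ẍ = −rω² cosθ (ω constant).
|a| = rω²|cosθ| = 0.0319·(57.28)²·|cos 92.4°| = 4.3831 m/s².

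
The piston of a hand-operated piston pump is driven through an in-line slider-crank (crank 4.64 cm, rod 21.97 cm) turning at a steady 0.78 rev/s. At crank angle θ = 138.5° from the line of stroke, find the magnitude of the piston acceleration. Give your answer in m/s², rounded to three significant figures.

0.803

ω = 2π·0.78 = 4.901 rad/s
x(θ) = r cosθ + √(L² − r² sin²θ); with ω constant, a = ω²·d²x/dθ².
d²x/dθ² = −r cosθ − r²(cos2θ)/√u − r⁴ sin²2θ/(4u^{3/2}),  u = L² − r² sin²θ = 0.0473228 m².
Substituting r = 0.0464 m, L = 0.2197 m, θ = 138.5°: d²x/dθ² = +0.033435 m.
a = ω²·d²x/dθ² = (4.901)²·(+0.033435) = +0.80305 m/s²;  |a| = 0.80305 m/s².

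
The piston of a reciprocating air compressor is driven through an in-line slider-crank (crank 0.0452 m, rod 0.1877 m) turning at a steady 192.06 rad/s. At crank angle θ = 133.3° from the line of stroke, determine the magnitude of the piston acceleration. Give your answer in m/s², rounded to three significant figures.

1160

ω = 192.1 rad/s
x(θ) = r cosθ + √(L² − r² sin²θ); with ω constant, a = ω²·d²x/dθ².
d²x/dθ² = −r cosθ − r²(cos2θ)/√u − r⁴ sin²2θ/(4u^{3/2}),  u = L² − r² sin²θ = 0.0341492 m².
Substituting r = 0.0452 m, L = 0.1877 m, θ = 133.3°: d²x/dθ² = +0.03149 m.
a = ω²·d²x/dθ² = (192.1)²·(+0.03149) = +1161.6 m/s²;  |a| = 1161.6 m/s².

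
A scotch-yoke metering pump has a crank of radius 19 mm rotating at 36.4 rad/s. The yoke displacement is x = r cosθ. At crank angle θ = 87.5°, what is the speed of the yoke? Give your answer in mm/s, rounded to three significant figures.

691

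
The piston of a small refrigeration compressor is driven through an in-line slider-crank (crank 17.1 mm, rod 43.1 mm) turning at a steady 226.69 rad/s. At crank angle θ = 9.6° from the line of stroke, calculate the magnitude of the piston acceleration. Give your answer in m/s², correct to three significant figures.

ω = 226.7 rad/s
x(θ) = r cosθ + √(L² − r² sin²θ); with ω constant, a = ω²·d²x/dθ².
d²x/dθ² = −r cosθ − r²(cos2θ)/√u − r⁴ sin²2θ/(4u^{3/2}),  u = L² − r² sin²θ = 0.00184948 m².
Substituting r = 0.0171 m, L = 0.0431 m, θ = 9.6°: d²x/dθ² = -0.023311 m.
a = ω²·d²x/dθ² = (226.7)²·(-0.023311) = -1197.9 m/s²;  |a| = 1197.9 m/s².

1200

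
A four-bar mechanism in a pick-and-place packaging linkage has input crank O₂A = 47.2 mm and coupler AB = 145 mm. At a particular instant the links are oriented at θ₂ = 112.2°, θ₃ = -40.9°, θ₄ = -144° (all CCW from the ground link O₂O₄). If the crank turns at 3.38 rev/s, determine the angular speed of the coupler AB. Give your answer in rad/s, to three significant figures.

6.89

ω₂ = 21.24 rad/s (from 3.38 rev/s).
Differentiating the loop-closure r₂e^{iθ₂}+r₃e^{iθ₃}=r₁+r₄e^{iθ₄} gives r₂ω₂e^{iθ₂}+r₃ω₃e^{iθ₃}=r₄ω₄e^{iθ₄}.
Eliminating the other unknown: ω₃ = r₂ω₂ sin(θ₄−θ₂) / [r₃ sin(θ₃−θ₄)].
Numerator sine = +0.97113; denominator sine = +0.97398.
Result = 0.0472·21.24·(+0.97113) / (0.145·(+0.97398)) = +6.8929 rad/s; magnitude 6.8929 rad/s.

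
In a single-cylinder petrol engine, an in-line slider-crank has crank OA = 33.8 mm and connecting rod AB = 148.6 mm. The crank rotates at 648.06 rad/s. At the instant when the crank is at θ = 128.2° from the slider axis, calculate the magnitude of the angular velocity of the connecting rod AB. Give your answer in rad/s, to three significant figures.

ω = 648.1 rad/s
The rod makes angle φ with the slider axis where L sinφ = r sinθ; differentiating, L cosφ·φ̇ = r ω cosθ.
L cosφ = √(L² − r² sin²θ) = 0.14621 m.
|ω_rod| = r ω |cosθ| / √(L² − r² sin²θ) = 0.0338·648.1·0.61841/0.14621 = 92.649 rad/s.

92.6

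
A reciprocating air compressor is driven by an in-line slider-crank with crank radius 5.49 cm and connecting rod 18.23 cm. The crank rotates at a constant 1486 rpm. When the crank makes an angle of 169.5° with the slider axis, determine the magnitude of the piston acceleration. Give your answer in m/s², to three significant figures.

932

ω = 2π·1486/60 = 155.6 rad/s
x(θ) = r cosθ + √(L² − r² sin²θ); with ω constant, a = ω²·d²x/dθ².
d²x/dθ² = −r cosθ − r²(cos2θ)/√u − r⁴ sin²2θ/(4u^{3/2}),  u = L² − r² sin²θ = 0.0331332 m².
Substituting r = 0.0549 m, L = 0.1823 m, θ = 169.5°: d²x/dθ² = +0.038474 m.
a = ω²·d²x/dθ² = (155.6)²·(+0.038474) = +931.67 m/s²;  |a| = 931.67 m/s².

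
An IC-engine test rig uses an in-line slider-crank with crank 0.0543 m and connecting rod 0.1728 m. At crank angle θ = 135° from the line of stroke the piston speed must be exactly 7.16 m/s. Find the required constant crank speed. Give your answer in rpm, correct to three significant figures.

For an in-line slider-crank, |v_piston| = rω|sinθ|·[1 + r cosθ/√(L² − r² sin²θ)].
With r = 0.0543 m, L = 0.1728 m, θ = 135°: the bracketed kinematic factor |dx/dθ| = 0.029646 m.
ω = v/|dx/dθ| = 7.16/0.029646 = 241.52 rad/s.
N = 60ω/(2π) = 2306.3 rpm.

2310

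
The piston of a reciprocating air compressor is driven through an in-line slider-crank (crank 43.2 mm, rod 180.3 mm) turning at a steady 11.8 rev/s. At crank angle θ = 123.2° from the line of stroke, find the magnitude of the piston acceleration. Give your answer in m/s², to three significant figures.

ω = 2π·11.8 = 74.14 rad/s
x(θ) = r cosθ + √(L² − r² sin²θ); with ω constant, a = ω²·d²x/dθ².
d²x/dθ² = −r cosθ − r²(cos2θ)/√u − r⁴ sin²2θ/(4u^{3/2}),  u = L² − r² sin²θ = 0.0312014 m².
Substituting r = 0.0432 m, L = 0.1803 m, θ = 123.2°: d²x/dθ² = +0.027752 m.
a = ω²·d²x/dθ² = (74.14)²·(+0.027752) = +152.55 m/s²;  |a| = 152.55 m/s².

153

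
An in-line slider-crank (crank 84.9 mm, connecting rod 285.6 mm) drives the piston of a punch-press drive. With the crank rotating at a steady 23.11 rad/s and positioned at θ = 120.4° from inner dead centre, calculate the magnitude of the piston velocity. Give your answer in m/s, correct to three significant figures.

1.43

ω = 23.11 rad/s
For an in-line slider-crank, x = r cosθ + √(L² − r² sin²θ), so v = −rω sinθ·[1 + r cosθ/√(L² − r² sin²θ)].
With r = 0.0849 m, L = 0.2856 m, θ = 120.4°: √(L² − r² sin²θ) = 0.27605 m.
v = −0.0849·23.11·0.86251·[1 + 0.0849·-0.50603/0.27605] = -1.4289 m/s.
|v| = 1.4289 m/s.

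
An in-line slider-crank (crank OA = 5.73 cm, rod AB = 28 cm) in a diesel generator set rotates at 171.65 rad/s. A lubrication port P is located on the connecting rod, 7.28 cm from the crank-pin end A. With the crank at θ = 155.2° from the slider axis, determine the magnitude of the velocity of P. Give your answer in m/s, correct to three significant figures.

ω = 171.7 rad/s.  Crank-pin speed |V_A| = rω = 9.8355 m/s, perpendicular to OA.
Rod angle: sinφ = −(r/L) sinθ ⇒ φ = -4.924°; ω_rod = −rω cosθ/√(L²−r²sin²θ) = +32.006 rad/s.
V_P = V_A + ω_rod × AP, with AP = 0.0728 m along the rod.
Components: V_Px = −rω sinθ − a·ω_rod·sinφ = -3.9255 m/s;  V_Py = rω cosθ + a·ω_rod·cosφ = -6.6071 m/s.
|V_P| = √(V_Px² + V_Py²) = 7.6853 m/s.

7.69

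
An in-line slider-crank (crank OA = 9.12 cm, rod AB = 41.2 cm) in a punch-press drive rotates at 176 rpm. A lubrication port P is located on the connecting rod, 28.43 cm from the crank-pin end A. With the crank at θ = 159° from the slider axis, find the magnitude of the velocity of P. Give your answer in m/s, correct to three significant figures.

ω = 18.43 rad/s.  Crank-pin speed |V_A| = rω = 1.6809 m/s, perpendicular to OA.
Rod angle: sinφ = −(r/L) sinθ ⇒ φ = -4.550°; ω_rod = −rω cosθ/√(L²−r²sin²θ) = +3.8209 rad/s.
V_P = V_A + ω_rod × AP, with AP = 0.2843 m along the rod.
Components: V_Px = −rω sinθ − a·ω_rod·sinφ = -0.5162 m/s;  V_Py = rω cosθ + a·ω_rod·cosφ = -0.48639 m/s.
|V_P| = √(V_Px² + V_Py²) = 0.70925 m/s.

0.709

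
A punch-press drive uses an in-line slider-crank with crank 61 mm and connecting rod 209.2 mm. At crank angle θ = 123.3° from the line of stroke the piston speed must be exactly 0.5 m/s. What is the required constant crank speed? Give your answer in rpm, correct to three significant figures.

For an in-line slider-crank, |v_piston| = rω|sinθ|·[1 + r cosθ/√(L² − r² sin²θ)].
With r = 0.061 m, L = 0.2092 m, θ = 123.3°: the bracketed kinematic factor |dx/dθ| = 0.042569 m.
ω = v/|dx/dθ| = 0.5/0.042569 = 11.746 rad/s.
N = 60ω/(2π) = 112.16 rpm.

112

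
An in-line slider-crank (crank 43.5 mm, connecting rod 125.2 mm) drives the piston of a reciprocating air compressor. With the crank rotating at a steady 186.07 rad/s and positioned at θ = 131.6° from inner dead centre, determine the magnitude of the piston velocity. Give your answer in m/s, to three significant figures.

4.61

ω = 186.1 rad/s
For an in-line slider-crank, x = r cosθ + √(L² − r² sin²θ), so v = −rω sinθ·[1 + r cosθ/√(L² − r² sin²θ)].
With r = 0.0435 m, L = 0.1252 m, θ = 131.6°: √(L² − r² sin²θ) = 0.1209 m.
v = −0.0435·186.1·0.74780·[1 + 0.0435·-0.66393/0.1209] = -4.6068 m/s.
|v| = 4.6068 m/s.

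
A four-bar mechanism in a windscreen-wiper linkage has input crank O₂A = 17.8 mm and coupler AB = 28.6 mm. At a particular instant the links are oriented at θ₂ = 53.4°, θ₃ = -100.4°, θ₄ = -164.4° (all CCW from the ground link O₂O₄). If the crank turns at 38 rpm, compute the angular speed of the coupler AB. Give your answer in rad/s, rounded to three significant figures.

ω₂ = 3.979 rad/s (from 38 rpm).
Differentiating the loop-closure r₂e^{iθ₂}+r₃e^{iθ₃}=r₁+r₄e^{iθ₄} gives r₂ω₂e^{iθ₂}+r₃ω₃e^{iθ₃}=r₄ω₄e^{iθ₄}.
Eliminating the other unknown: ω₃ = r₂ω₂ sin(θ₄−θ₂) / [r₃ sin(θ₃−θ₄)].
Numerator sine = +0.61291; denominator sine = +0.89879.
Result = 0.0178·3.979·(+0.61291) / (0.0286·(+0.89879)) = +1.6889 rad/s; magnitude 1.6889 rad/s.

1.69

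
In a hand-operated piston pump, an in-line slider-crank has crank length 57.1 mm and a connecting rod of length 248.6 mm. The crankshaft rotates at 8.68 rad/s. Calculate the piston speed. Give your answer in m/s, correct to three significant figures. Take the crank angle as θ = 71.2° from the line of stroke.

0.505

ω = 8.68 rad/s
For an in-line slider-crank, x = r cosθ + √(L² − r² sin²θ), so v = −rω sinθ·[1 + r cosθ/√(L² − r² sin²θ)].
With r = 0.0571 m, L = 0.2486 m, θ = 71.2°: √(L² − r² sin²θ) = 0.24265 m.
v = −0.0571·8.68·0.94665·[1 + 0.0571·0.32227/0.24265] = -0.50477 m/s.
|v| = 0.50477 m/s.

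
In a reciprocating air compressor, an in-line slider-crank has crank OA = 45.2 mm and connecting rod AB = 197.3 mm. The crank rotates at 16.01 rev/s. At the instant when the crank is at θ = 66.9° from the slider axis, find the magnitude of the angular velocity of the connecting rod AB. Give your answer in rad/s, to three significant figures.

9.25

ω = 100.6 rad/s (converted from 16.01 rev/s).
The rod makes angle φ with the slider axis where L sinφ = r sinθ; differentiating, L cosφ·φ̇ = r ω cosθ.
L cosφ = √(L² − r² sin²θ) = 0.19287 m.
|ω_rod| = r ω |cosθ| / √(L² − r² sin²θ) = 0.0452·100.6·0.39234/0.19287 = 9.2492 rad/s.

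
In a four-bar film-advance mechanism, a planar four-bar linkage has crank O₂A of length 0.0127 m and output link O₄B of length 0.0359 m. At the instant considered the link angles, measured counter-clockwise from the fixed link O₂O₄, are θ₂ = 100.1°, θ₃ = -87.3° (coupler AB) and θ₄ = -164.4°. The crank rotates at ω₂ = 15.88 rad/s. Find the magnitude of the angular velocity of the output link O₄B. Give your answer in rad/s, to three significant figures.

0.742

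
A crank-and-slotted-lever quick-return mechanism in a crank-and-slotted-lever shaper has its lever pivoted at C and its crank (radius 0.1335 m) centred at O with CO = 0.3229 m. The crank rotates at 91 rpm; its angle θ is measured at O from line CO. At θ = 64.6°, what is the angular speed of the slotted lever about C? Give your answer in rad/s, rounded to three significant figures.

2.18

ω = 9.529 rad/s (from 91 rpm).
Crank pin A relative to C: A = (d + r cosθ, r sinθ); lever angle φ = atan2(r sinθ, d + r cosθ).
Differentiating tanφ: φ̇ = rω(d cosθ + r)/(d² + r² + 2dr cosθ).
d² + r² + 2dr cosθ = |CA|² = 0.159067 m²;  d cosθ + r = +0.272 m.
|ω_lever| = |0.1335·9.529·+0.272| / 0.159067 = 2.1754 rad/s.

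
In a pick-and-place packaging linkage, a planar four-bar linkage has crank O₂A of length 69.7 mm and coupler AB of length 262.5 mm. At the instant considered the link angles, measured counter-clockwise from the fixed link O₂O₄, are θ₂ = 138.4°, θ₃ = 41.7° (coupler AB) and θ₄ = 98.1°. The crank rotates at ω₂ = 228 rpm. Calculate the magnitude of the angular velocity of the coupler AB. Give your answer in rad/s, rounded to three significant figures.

ω₂ = 23.88 rad/s (from 228 rpm).
Differentiating the loop-closure r₂e^{iθ₂}+r₃e^{iθ₃}=r₁+r₄e^{iθ₄} gives r₂ω₂e^{iθ₂}+r₃ω₃e^{iθ₃}=r₄ω₄e^{iθ₄}.
Eliminating the other unknown: ω₃ = r₂ω₂ sin(θ₄−θ₂) / [r₃ sin(θ₃−θ₄)].
Numerator sine = -0.64679; denominator sine = -0.83292.
Result = 0.0697·23.88·(-0.64679) / (0.2625·(-0.83292)) = +4.923 rad/s; magnitude 4.923 rad/s.

4.92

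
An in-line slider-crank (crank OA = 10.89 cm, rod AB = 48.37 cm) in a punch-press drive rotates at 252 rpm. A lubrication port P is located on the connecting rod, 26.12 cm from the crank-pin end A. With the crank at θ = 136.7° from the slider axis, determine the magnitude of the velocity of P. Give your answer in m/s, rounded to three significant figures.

2.04

ω = 26.39 rad/s.  Crank-pin speed |V_A| = rω = 2.8738 m/s, perpendicular to OA.
Rod angle: sinφ = −(r/L) sinθ ⇒ φ = -8.882°; ω_rod = −rω cosθ/√(L²−r²sin²θ) = +4.3764 rad/s.
V_P = V_A + ω_rod × AP, with AP = 0.2612 m along the rod.
Components: V_Px = −rω sinθ − a·ω_rod·sinφ = -1.7944 m/s;  V_Py = rω cosθ + a·ω_rod·cosφ = -0.96207 m/s.
|V_P| = √(V_Px² + V_Py²) = 2.036 m/s.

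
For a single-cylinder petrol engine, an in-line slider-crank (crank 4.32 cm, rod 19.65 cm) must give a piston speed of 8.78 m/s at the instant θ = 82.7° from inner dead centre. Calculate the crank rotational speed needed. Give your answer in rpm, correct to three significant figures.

1900

For an in-line slider-crank, |v_piston| = rω|sinθ|·[1 + r cosθ/√(L² − r² sin²θ)].
With r = 0.0432 m, L = 0.1965 m, θ = 82.7°: the bracketed kinematic factor |dx/dθ| = 0.044076 m.
ω = v/|dx/dθ| = 8.78/0.044076 = 199.2 rad/s.
N = 60ω/(2π) = 1902.2 rpm.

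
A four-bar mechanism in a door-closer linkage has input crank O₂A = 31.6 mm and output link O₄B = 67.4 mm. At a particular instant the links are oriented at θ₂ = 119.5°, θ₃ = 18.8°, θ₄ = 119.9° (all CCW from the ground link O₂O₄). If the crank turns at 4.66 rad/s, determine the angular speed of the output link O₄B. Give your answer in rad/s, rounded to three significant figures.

ω₂ = 4.66 rad/s
Differentiating the loop-closure r₂e^{iθ₂}+r₃e^{iθ₃}=r₁+r₄e^{iθ₄} gives r₂ω₂e^{iθ₂}+r₃ω₃e^{iθ₃}=r₄ω₄e^{iθ₄}.
Eliminating the other unknown: ω₄ = r₂ω₂ sin(θ₂−θ₃) / [r₄ sin(θ₄−θ₃)].
Numerator sine = +0.98261; denominator sine = +0.98129.
Result = 0.0316·4.66·(+0.98261) / (0.0674·(+0.98129)) = +2.1877 rad/s; magnitude 2.1877 rad/s.

2.19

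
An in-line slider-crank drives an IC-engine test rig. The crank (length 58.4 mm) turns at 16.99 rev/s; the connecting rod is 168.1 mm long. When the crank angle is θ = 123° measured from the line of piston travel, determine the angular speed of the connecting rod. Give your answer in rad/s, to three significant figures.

ω = 106.8 rad/s (converted from 16.99 rev/s).
The rod makes angle φ with the slider axis where L sinφ = r sinθ; differentiating, L cosφ·φ̇ = r ω cosθ.
L cosφ = √(L² − r² sin²θ) = 0.16081 m.
|ω_rod| = r ω |cosθ| / √(L² − r² sin²θ) = 0.0584·106.8·0.54464/0.16081 = 21.115 rad/s.

21.1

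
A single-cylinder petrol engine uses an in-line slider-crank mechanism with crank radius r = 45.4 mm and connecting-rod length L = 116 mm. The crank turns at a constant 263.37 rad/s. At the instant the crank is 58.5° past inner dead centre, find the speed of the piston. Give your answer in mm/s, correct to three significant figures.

ω = 263.4 rad/s
For an in-line slider-crank, x = r cosθ + √(L² − r² sin²θ), so v = −rω sinθ·[1 + r cosθ/√(L² − r² sin²θ)].
With r = 0.0454 m, L = 0.116 m, θ = 58.5°: √(L² − r² sin²θ) = 0.10935 m.
v = −0.0454·263.4·0.85264·[1 + 0.0454·0.52250/0.10935] = -12.407 m/s.
|v| = 12.407 m/s = 12407 mm/s.

12400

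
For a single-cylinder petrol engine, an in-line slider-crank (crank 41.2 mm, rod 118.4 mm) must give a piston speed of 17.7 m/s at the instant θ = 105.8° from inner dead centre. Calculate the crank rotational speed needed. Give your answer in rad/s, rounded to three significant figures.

496

For an in-line slider-crank, |v_piston| = rω|sinθ|·[1 + r cosθ/√(L² − r² sin²θ)].
With r = 0.0412 m, L = 0.1184 m, θ = 105.8°: the bracketed kinematic factor |dx/dθ| = 0.035657 m.
ω = v/|dx/dθ| = 17.7/0.035657 = 496.39 rad/s.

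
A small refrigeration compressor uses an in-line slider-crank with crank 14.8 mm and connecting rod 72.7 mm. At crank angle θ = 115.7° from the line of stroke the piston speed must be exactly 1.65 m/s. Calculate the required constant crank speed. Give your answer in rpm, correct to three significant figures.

1300

For an in-line slider-crank, |v_piston| = rω|sinθ|·[1 + r cosθ/√(L² − r² sin²θ)].
With r = 0.0148 m, L = 0.0727 m, θ = 115.7°: the bracketed kinematic factor |dx/dθ| = 0.012138 m.
ω = v/|dx/dθ| = 1.65/0.012138 = 135.93 rad/s.
N = 60ω/(2π) = 1298.1 rpm.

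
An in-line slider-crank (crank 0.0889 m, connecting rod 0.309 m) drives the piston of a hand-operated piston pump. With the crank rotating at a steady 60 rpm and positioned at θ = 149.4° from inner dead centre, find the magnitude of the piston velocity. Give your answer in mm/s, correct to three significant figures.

213

ω = 2π·60/60 = 6.283 rad/s
For an in-line slider-crank, x = r cosθ + √(L² − r² sin²θ), so v = −rω sinθ·[1 + r cosθ/√(L² − r² sin²θ)].
With r = 0.0889 m, L = 0.309 m, θ = 149.4°: √(L² − r² sin²θ) = 0.30567 m.
v = −0.0889·6.283·0.50904·[1 + 0.0889·-0.86074/0.30567] = -0.21316 m/s.
|v| = 0.21316 m/s = 213.16 mm/s.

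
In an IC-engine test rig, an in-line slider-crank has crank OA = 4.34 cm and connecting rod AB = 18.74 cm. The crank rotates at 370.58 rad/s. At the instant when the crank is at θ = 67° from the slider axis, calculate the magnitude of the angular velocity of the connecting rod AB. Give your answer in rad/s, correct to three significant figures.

ω = 370.6 rad/s
The rod makes angle φ with the slider axis where L sinφ = r sinθ; differentiating, L cosφ·φ̇ = r ω cosθ.
L cosφ = √(L² − r² sin²θ) = 0.18309 m.
|ω_rod| = r ω |cosθ| / √(L² − r² sin²θ) = 0.0434·370.6·0.39073/0.18309 = 34.323 rad/s.

34.3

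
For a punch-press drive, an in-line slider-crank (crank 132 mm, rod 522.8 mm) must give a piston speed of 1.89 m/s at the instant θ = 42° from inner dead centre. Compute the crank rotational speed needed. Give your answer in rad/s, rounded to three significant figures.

For an in-line slider-crank, |v_piston| = rω|sinθ|·[1 + r cosθ/√(L² − r² sin²θ)].
With r = 0.132 m, L = 0.5228 m, θ = 42°: the bracketed kinematic factor |dx/dθ| = 0.10514 m.
ω = v/|dx/dθ| = 1.89/0.10514 = 17.976 rad/s.

18.0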